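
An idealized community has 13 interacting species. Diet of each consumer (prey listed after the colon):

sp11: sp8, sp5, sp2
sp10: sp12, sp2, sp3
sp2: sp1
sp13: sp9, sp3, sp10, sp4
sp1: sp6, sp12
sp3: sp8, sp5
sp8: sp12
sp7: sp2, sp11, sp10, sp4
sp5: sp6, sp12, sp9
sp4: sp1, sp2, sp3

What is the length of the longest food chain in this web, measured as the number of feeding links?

One longest chain: sp6 → sp1 → sp2 → sp11 → sp7.
It has 5 species and 4 links.

4 links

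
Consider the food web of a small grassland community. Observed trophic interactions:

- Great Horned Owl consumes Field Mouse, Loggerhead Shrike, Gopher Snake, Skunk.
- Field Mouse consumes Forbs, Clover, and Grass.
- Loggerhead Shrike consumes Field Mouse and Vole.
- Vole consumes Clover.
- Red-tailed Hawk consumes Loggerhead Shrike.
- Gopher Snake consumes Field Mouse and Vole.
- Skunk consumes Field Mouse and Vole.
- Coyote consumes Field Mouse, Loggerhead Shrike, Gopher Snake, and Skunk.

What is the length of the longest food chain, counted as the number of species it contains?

One longest chain: Clover → Field Mouse → Gopher Snake → Coyote.
It has 4 species and 3 links.

4 species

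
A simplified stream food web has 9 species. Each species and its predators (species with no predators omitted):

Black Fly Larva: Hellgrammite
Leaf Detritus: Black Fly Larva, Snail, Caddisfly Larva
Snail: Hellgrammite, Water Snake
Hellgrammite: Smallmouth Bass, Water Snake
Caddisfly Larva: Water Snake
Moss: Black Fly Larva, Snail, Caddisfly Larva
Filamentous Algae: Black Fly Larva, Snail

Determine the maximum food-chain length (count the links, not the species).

One longest chain: Moss → Black Fly Larva → Hellgrammite → Smallmouth Bass.
It has 4 species and 3 links.

3 links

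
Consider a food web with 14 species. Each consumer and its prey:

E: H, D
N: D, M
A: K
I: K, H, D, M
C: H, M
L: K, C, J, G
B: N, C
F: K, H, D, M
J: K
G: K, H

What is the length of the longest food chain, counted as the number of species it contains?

One longest chain: H → C → B.
It has 3 species and 2 links.

3 species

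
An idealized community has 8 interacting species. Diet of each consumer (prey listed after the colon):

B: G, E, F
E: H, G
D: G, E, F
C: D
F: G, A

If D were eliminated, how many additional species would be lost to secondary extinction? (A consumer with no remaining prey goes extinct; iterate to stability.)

1

Remove D.
Round 1: C (all prey gone) → extinct.
No further losses. Total secondary extinctions: 1.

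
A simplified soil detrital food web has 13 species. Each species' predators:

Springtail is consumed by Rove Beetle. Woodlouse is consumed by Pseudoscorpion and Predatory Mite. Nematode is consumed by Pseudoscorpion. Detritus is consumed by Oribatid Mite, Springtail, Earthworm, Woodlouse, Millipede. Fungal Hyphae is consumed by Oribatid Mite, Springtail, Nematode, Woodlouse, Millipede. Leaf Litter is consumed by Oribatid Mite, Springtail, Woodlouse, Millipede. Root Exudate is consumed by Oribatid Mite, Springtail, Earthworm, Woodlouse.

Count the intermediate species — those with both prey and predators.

3

Intermediate species (has both prey and predators): Woodlouse, Springtail, Nematode.
Count: 3.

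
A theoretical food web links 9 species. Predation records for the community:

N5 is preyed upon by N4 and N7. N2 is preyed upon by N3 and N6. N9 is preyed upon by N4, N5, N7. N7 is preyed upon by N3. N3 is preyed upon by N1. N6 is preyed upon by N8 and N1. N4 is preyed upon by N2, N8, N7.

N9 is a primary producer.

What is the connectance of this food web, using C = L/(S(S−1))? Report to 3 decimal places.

The web has S = 9 species and L = 14 feeding links.
C = L / (S(S−1)) = 14 / 72 = 0.1944 ≈ 0.194.

C = 0.194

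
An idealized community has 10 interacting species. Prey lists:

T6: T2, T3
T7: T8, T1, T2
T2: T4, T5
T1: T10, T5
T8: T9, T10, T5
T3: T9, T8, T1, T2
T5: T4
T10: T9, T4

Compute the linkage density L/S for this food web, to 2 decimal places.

There are L = 19 links among S = 10 species.
L/S = 19/10 = 1.9000 ≈ 1.90.

L/S = 1.90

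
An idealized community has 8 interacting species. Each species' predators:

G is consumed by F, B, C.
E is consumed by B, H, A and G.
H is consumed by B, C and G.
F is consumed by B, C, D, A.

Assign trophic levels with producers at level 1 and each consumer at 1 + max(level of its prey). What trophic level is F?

Trophic level 4

E is a producer → level 1.
H eats E → level 2.
G eats H (level 2); other prey at levels: E 1 → level 3.
F eats G → level 4.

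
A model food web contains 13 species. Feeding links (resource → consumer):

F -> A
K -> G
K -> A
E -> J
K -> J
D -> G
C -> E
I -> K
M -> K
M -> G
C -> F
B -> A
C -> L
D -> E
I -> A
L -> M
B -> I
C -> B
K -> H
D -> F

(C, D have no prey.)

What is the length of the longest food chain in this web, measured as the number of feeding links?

One longest chain: C → B → I → K → A.
It has 5 species and 4 links.

4 links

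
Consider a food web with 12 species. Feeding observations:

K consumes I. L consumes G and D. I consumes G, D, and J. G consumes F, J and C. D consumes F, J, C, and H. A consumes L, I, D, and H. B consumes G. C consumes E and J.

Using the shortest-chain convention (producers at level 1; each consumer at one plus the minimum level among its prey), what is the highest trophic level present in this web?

Producers (level 1): E, J, F, H.
Following each consumer down to its lowest-level prey: J → D → L (levels 1 through 3).
All prey of L (D 2, G 2) are at level 2 or above, so L is at level 1 + 2 = 3.
Every consumer has at least one prey at level 2 or below, so none exceeds level 3.

3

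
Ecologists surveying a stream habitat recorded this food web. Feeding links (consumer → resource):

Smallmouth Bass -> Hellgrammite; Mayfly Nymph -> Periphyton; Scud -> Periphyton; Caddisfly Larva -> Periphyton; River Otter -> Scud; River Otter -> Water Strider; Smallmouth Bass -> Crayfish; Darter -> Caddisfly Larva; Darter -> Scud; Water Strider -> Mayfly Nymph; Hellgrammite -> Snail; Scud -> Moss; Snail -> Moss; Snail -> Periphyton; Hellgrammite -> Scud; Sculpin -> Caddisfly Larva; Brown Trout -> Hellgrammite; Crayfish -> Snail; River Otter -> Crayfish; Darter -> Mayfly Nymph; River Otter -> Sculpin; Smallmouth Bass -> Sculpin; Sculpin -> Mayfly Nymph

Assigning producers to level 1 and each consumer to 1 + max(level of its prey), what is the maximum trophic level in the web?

4

Producers (level 1): Moss, Periphyton.
Periphyton → Caddisfly Larva → Sculpin → Smallmouth Bass gives Smallmouth Bass level 4.
No species has a prey at level 4, so no species reaches level 5.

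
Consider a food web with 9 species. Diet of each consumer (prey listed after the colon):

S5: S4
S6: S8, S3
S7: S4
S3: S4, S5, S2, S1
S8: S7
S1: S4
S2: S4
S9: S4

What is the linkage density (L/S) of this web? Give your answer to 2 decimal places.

There are L = 12 links among S = 9 species.
L/S = 12/9 = 1.3333 ≈ 1.33.

L/S = 1.33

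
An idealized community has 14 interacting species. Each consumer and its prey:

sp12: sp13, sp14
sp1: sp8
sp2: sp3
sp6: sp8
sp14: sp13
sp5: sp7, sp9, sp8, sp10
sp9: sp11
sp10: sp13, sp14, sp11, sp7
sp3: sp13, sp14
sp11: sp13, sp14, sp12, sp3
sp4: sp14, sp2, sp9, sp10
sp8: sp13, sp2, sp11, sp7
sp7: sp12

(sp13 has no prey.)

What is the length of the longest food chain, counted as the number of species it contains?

One longest chain: sp13 → sp14 → sp3 → sp2 → sp8 → sp5.
It has 6 species and 5 links.

6 species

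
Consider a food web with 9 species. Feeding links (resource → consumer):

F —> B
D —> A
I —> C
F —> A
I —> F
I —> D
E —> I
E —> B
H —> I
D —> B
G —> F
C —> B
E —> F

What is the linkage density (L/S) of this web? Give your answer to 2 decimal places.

L/S = 1.44

There are L = 13 links among S = 9 species.
L/S = 13/9 = 1.4444 ≈ 1.44.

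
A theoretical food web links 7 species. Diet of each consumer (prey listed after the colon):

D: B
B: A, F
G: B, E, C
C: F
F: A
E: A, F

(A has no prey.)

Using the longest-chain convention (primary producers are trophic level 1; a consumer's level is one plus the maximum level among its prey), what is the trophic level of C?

Trophic level 3

A is a producer → level 1.
F eats A → level 2.
C eats F → level 3.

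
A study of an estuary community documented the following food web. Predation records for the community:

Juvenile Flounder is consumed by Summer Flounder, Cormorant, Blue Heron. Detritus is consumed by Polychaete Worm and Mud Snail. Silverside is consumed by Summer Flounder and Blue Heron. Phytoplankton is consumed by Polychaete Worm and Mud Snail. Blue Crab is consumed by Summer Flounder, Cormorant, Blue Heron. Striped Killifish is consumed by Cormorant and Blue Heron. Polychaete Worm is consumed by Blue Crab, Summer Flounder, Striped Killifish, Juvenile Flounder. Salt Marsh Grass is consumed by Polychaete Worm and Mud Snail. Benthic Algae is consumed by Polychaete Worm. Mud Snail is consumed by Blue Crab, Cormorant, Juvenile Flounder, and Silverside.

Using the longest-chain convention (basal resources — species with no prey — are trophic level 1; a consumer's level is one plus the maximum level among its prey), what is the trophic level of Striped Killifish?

Trophic level 3

Benthic Algae has no prey (basal) → level 1.
Polychaete Worm eats Benthic Algae (level 1); other prey at levels: Detritus 1, Salt Marsh Grass 1, Phytoplankton 1 → level 2.
Striped Killifish eats Polychaete Worm → level 3.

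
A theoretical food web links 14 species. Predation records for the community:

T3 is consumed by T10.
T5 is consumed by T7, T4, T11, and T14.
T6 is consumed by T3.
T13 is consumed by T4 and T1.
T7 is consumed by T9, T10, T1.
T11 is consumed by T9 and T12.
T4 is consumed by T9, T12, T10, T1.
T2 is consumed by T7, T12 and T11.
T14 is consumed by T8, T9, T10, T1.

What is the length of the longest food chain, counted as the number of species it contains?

One longest chain: T5 → T14 → T8.
It has 3 species and 2 links.

3 species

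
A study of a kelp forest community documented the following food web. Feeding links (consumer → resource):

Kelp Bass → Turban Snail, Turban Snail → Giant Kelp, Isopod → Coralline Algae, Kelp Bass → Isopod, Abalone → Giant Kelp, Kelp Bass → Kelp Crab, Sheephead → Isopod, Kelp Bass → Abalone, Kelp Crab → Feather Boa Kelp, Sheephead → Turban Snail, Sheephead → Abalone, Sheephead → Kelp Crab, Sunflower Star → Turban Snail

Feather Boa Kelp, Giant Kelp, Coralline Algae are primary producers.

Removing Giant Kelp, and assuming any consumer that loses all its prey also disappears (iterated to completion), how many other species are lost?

Remove Giant Kelp.
Round 1: Turban Snail (all prey gone), Abalone (all prey gone) → extinct.
Round 2: Sunflower Star (all prey gone) → extinct.
No further losses. Total secondary extinctions: 3.

3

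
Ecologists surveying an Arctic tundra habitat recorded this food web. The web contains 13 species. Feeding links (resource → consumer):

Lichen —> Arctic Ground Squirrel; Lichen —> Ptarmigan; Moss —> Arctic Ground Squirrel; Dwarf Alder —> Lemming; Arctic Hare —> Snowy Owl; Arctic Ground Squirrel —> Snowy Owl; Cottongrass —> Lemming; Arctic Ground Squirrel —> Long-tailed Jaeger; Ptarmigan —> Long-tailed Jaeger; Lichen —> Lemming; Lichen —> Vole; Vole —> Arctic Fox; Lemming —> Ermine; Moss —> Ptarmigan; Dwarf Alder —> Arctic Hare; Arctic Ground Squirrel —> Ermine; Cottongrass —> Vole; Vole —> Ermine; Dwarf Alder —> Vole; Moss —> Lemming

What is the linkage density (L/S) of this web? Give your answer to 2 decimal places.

There are L = 20 links among S = 13 species.
L/S = 20/13 = 1.5385 ≈ 1.54.

L/S = 1.54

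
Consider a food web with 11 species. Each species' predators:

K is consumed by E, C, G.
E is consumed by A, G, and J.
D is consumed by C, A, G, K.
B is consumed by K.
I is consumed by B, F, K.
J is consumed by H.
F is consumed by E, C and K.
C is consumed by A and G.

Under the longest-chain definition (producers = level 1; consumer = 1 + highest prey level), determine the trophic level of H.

I is a producer → level 1.
F eats I → level 2.
K eats F (level 2); other prey at levels: D 1, I 1, B 2 → level 3.
E eats K (level 3); other prey at levels: F 2 → level 4.
J eats E → level 5.
H eats J → level 6.

Trophic level 6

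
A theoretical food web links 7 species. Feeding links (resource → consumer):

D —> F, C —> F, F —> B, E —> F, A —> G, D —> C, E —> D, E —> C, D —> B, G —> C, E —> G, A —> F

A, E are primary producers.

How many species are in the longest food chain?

5 species

One longest chain: E → D → C → F → B.
It has 5 species and 4 links.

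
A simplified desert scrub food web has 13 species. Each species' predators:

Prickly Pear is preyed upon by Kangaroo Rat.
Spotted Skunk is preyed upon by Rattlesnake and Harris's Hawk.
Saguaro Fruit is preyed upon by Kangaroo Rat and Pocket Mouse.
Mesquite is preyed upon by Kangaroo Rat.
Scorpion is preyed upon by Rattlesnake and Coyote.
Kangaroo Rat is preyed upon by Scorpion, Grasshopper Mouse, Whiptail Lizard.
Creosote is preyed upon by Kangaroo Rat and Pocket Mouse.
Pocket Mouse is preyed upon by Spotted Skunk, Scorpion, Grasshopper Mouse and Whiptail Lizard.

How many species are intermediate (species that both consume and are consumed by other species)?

Intermediate species (has both prey and predators): Pocket Mouse, Kangaroo Rat, Spotted Skunk, Scorpion.
Count: 4.

4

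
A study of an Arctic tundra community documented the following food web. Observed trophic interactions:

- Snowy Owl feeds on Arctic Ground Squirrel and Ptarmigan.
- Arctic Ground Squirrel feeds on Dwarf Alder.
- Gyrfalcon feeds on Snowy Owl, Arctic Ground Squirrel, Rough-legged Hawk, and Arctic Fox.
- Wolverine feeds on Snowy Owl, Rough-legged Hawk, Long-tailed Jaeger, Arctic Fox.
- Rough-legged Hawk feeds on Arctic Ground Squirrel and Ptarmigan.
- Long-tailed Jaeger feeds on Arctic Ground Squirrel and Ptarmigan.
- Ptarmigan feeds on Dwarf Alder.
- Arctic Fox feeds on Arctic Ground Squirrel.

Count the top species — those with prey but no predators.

Top species (has prey, but nothing eats it): Gyrfalcon, Wolverine.
Count: 2.

2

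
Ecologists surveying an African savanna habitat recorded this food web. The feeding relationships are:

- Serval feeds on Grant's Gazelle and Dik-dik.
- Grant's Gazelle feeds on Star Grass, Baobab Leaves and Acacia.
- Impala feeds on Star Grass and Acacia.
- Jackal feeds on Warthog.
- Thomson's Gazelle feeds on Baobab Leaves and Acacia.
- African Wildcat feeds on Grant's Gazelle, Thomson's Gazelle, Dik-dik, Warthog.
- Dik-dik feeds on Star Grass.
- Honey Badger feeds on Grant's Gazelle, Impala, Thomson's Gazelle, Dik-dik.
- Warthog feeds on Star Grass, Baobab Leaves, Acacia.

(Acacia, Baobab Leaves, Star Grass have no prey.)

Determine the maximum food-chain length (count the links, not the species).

2 links

One longest chain: Acacia → Grant's Gazelle → African Wildcat.
It has 3 species and 2 links.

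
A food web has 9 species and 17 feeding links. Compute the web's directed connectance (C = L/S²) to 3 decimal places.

The web has S = 9 species and L = 17 feeding links.
C = L / S² = 17 / 81 = 0.2099 ≈ 0.210.

C = 0.210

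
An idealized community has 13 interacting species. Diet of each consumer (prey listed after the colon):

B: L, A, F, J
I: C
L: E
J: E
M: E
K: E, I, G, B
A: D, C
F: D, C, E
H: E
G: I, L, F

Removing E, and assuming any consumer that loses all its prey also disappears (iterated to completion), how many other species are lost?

Remove E.
Round 1: L (all prey gone), H (all prey gone), M (all prey gone), J (all prey gone) → extinct.
No further losses. Total secondary extinctions: 4.

4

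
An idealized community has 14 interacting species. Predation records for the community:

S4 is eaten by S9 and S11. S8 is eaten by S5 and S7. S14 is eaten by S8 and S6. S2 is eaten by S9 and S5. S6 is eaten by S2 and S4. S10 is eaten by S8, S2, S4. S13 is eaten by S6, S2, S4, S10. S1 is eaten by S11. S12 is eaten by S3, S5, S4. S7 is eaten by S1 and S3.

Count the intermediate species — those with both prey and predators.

Intermediate species (has both prey and predators): S10, S6, S2, S8, S4, S7, S1.
Count: 7.

7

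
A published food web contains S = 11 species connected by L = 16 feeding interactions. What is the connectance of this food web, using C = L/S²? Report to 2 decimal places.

C = 0.13

The web has S = 11 species and L = 16 feeding links.
C = L / S² = 16 / 121 = 0.1322 ≈ 0.13.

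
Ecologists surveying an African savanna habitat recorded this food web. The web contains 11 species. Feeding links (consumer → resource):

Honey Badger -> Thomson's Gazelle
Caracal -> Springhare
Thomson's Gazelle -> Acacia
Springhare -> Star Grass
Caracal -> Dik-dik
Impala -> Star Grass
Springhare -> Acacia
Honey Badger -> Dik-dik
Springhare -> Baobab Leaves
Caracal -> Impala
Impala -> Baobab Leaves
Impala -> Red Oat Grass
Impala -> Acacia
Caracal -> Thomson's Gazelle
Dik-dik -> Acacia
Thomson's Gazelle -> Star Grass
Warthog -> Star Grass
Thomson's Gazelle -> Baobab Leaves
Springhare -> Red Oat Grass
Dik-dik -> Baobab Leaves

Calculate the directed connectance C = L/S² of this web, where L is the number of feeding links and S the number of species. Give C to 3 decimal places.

C = 0.165

The web has S = 11 species and L = 20 feeding links.
C = L / S² = 20 / 121 = 0.1653 ≈ 0.165.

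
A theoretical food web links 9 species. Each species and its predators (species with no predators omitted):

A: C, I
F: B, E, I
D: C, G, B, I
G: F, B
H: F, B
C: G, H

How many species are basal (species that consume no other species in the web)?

Basal species (no prey listed): A, D.
Count: 2.

2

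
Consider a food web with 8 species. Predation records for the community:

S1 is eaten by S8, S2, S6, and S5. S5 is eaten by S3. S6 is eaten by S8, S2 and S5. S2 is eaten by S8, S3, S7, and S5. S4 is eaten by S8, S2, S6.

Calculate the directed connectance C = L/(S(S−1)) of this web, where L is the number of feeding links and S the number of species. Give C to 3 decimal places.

C = 0.268

The web has S = 8 species and L = 15 feeding links.
C = L / (S(S−1)) = 15 / 56 = 0.2679 ≈ 0.268.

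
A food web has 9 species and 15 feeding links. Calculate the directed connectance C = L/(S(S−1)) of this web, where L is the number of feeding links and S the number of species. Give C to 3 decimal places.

The web has S = 9 species and L = 15 feeding links.
C = L / (S(S−1)) = 15 / 72 = 0.2083 ≈ 0.208.

C = 0.208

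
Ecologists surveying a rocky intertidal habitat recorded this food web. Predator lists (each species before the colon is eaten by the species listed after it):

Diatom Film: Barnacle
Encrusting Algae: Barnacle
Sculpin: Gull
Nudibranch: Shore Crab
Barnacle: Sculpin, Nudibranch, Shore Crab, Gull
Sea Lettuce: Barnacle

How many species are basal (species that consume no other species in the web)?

Basal species (no prey listed): Encrusting Algae, Sea Lettuce, Diatom Film.
Count: 3.

3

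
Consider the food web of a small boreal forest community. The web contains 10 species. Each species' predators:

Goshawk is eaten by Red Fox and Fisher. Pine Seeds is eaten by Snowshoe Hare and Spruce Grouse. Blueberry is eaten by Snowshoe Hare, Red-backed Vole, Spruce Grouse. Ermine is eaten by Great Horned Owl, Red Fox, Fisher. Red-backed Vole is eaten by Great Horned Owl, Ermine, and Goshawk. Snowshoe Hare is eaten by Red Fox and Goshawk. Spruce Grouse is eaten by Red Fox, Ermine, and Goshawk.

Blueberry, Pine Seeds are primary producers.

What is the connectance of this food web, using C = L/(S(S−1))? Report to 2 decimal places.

C = 0.20

The web has S = 10 species and L = 18 feeding links.
C = L / (S(S−1)) = 18 / 90 = 0.2000 ≈ 0.20.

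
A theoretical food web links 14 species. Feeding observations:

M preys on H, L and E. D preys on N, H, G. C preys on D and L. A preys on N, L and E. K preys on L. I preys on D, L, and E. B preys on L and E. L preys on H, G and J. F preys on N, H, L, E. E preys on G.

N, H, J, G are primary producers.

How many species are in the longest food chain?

3 species

One longest chain: H → L → M.
It has 3 species and 2 links.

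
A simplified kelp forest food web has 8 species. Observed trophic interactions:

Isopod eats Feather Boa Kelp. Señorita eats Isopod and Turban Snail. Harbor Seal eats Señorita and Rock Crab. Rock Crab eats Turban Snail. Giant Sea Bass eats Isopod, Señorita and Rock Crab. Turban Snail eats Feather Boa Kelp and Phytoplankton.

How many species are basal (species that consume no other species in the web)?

2

Basal species (no prey listed): Feather Boa Kelp, Phytoplankton.
Count: 2.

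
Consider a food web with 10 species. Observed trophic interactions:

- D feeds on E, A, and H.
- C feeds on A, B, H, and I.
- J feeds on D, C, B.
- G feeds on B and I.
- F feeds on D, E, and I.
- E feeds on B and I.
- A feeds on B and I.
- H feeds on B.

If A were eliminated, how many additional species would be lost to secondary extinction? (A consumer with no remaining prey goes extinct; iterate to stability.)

0

Remove A.
Every predator of it retains at least one other prey: C still has I, B, H; D still has H, E.
No consumer loses all prey, so no secondary extinctions occur.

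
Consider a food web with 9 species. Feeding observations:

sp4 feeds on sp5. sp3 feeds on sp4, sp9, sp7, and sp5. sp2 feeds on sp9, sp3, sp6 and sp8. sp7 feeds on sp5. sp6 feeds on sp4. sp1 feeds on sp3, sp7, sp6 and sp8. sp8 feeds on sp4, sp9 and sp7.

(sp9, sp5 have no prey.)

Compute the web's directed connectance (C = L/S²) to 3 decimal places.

C = 0.222

The web has S = 9 species and L = 18 feeding links.
C = L / S² = 18 / 81 = 0.2222 ≈ 0.222.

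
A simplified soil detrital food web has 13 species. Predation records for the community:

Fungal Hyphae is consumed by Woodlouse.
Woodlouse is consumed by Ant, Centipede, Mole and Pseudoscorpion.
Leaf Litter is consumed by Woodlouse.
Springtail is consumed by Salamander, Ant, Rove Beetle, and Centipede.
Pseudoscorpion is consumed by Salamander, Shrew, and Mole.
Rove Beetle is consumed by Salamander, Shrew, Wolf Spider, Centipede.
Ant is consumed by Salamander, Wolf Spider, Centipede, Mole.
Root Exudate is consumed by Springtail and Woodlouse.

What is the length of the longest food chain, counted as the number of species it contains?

4 species

One longest chain: Root Exudate → Springtail → Ant → Mole.
It has 4 species and 3 links.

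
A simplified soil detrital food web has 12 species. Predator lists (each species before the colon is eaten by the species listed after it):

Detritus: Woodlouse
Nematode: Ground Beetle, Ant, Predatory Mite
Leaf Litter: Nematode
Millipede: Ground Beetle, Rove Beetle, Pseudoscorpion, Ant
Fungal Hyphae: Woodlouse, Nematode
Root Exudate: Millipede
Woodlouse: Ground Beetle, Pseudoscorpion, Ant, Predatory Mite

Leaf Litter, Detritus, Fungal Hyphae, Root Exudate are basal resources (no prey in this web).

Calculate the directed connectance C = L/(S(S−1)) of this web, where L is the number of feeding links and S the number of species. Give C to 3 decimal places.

The web has S = 12 species and L = 16 feeding links.
C = L / (S(S−1)) = 16 / 132 = 0.1212 ≈ 0.121.

C = 0.121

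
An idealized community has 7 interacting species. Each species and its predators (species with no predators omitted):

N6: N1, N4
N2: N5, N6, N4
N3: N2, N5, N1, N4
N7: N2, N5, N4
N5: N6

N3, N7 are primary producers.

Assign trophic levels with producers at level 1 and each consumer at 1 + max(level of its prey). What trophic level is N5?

Trophic level 3

N3 is a producer → level 1.
N2 eats N3 (level 1); other prey at levels: N7 1 → level 2.
N5 eats N2 (level 2); other prey at levels: N3 1, N7 1 → level 3.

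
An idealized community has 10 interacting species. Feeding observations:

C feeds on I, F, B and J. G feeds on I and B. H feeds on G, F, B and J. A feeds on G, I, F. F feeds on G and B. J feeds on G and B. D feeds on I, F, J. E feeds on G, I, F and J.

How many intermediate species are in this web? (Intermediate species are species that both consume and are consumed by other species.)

Intermediate species (has both prey and predators): G, F, J.
Count: 3.

3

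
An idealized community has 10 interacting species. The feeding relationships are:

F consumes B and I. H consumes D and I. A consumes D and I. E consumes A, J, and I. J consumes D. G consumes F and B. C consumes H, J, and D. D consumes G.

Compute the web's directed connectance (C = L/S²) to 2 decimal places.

C = 0.16

The web has S = 10 species and L = 16 feeding links.
C = L / S² = 16 / 100 = 0.1600 ≈ 0.16.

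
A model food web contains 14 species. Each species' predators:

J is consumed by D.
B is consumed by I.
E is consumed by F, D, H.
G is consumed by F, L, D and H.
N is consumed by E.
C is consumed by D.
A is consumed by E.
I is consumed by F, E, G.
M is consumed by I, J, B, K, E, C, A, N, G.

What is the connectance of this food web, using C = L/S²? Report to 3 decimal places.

The web has S = 14 species and L = 24 feeding links.
C = L / S² = 24 / 196 = 0.1224 ≈ 0.122.

C = 0.122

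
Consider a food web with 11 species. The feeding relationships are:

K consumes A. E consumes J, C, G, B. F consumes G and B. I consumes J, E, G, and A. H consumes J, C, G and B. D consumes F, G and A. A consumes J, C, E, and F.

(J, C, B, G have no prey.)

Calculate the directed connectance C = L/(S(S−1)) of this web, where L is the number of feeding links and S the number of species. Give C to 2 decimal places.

C = 0.20

The web has S = 11 species and L = 22 feeding links.
C = L / (S(S−1)) = 22 / 110 = 0.2000 ≈ 0.20.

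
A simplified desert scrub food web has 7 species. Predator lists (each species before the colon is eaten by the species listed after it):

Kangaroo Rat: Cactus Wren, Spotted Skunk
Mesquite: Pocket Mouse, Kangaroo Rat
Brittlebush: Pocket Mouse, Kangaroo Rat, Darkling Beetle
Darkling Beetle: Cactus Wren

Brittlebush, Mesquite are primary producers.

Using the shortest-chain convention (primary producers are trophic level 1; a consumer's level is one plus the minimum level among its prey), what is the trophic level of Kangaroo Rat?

Brittlebush is a producer → level 1.
Kangaroo Rat eats Brittlebush → level 2.

Trophic level 2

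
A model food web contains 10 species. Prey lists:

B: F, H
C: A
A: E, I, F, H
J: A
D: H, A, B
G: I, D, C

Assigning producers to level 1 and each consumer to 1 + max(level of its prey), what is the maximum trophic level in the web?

4

Producers (level 1): E, I, F, H.
E → A → C → G gives G level 4.
No species has a prey at level 4, so no species reaches level 5.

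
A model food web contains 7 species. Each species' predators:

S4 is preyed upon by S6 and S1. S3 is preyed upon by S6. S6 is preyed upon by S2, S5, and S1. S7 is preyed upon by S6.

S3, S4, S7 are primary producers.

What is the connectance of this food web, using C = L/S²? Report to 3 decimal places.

C = 0.143

The web has S = 7 species and L = 7 feeding links.
C = L / S² = 7 / 49 = 0.1429 ≈ 0.143.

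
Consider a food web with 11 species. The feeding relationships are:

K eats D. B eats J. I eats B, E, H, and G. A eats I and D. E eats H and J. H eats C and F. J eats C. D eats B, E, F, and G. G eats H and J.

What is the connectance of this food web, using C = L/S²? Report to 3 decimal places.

The web has S = 11 species and L = 19 feeding links.
C = L / S² = 19 / 121 = 0.1570 ≈ 0.157.

C = 0.157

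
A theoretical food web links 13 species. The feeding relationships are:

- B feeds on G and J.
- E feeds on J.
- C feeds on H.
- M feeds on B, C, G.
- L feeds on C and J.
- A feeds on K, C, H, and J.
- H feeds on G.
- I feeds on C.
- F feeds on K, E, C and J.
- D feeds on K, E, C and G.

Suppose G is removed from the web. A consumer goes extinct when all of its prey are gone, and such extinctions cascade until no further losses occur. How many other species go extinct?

3

Remove G.
Round 1: H (all prey gone) → extinct.
Round 2: C (all prey gone) → extinct.
Round 3: I (all prey gone) → extinct.
No further losses. Total secondary extinctions: 3.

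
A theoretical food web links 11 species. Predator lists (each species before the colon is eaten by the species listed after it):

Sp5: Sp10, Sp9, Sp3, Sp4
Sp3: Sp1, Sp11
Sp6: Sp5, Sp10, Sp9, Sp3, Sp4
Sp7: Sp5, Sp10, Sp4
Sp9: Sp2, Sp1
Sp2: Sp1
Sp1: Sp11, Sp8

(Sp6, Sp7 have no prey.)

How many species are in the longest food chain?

One longest chain: Sp6 → Sp5 → Sp9 → Sp2 → Sp1 → Sp11.
It has 6 species and 5 links.

6 species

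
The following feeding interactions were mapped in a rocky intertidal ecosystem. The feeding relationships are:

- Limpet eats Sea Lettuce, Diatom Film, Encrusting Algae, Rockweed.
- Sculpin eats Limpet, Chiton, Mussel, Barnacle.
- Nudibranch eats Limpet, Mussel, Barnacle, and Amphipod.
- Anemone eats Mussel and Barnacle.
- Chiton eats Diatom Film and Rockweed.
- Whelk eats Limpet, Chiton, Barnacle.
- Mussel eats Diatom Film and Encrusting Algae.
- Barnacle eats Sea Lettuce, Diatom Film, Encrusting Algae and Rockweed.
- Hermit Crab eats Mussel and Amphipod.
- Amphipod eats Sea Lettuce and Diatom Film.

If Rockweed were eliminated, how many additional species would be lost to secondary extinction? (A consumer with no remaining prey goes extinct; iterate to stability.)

0

Remove Rockweed.
Every predator of it retains at least one other prey: Limpet still has Encrusting Algae, Diatom Film, Sea Lettuce; Chiton still has Diatom Film; Barnacle still has Encrusting Algae, Diatom Film, Sea Lettuce.
No consumer loses all prey, so no secondary extinctions occur.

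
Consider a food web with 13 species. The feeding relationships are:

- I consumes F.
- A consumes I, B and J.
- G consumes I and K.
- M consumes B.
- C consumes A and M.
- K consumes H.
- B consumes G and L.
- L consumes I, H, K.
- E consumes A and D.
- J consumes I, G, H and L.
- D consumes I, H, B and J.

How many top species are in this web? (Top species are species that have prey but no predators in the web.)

2

Top species (has prey, but nothing eats it): C, E.
Count: 2.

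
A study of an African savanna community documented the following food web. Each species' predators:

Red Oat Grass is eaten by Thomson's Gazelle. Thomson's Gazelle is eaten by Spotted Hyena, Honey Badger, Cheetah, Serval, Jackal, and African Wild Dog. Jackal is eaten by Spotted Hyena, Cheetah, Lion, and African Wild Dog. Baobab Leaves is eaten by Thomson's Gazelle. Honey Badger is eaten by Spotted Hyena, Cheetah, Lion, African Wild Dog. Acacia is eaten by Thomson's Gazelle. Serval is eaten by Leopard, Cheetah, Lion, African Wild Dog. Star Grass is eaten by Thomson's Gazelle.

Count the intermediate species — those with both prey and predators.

4

Intermediate species (has both prey and predators): Thomson's Gazelle, Jackal, Serval, Honey Badger.
Count: 4.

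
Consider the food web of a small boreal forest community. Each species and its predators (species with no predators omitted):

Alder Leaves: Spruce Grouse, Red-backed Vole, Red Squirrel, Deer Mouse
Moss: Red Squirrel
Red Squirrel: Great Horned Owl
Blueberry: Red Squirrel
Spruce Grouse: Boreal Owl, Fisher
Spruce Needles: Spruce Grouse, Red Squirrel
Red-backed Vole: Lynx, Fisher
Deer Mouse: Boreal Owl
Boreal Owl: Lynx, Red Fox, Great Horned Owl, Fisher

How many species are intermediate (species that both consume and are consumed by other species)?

5

Intermediate species (has both prey and predators): Spruce Grouse, Red-backed Vole, Red Squirrel, Deer Mouse, Boreal Owl.
Count: 5.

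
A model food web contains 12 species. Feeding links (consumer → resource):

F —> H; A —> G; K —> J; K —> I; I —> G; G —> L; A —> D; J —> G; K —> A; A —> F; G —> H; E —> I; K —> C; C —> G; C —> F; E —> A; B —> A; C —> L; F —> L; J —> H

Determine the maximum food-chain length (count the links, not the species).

3 links

One longest chain: H → G → I → E.
It has 4 species and 3 links.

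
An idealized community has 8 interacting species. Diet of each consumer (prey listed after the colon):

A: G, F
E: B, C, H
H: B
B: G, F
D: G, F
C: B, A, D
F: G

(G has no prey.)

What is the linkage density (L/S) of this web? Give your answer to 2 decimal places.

L/S = 1.75

There are L = 14 links among S = 8 species.
L/S = 14/8 = 1.7500 ≈ 1.75.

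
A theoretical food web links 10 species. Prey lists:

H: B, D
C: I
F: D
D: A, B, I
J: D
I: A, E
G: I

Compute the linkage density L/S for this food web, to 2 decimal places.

There are L = 11 links among S = 10 species.
L/S = 11/10 = 1.1000 ≈ 1.10.

L/S = 1.10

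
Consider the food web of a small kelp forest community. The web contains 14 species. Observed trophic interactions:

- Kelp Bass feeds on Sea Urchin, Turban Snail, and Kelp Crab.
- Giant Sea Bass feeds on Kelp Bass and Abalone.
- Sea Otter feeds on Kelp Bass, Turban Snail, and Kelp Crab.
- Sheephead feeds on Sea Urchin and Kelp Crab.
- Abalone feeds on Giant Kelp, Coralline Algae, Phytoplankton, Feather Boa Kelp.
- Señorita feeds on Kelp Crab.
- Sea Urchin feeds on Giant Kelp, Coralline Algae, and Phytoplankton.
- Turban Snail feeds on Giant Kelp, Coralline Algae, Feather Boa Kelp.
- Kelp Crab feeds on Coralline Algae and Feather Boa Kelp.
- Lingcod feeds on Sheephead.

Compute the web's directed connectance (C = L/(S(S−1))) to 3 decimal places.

C = 0.132

The web has S = 14 species and L = 24 feeding links.
C = L / (S(S−1)) = 24 / 182 = 0.1319 ≈ 0.132.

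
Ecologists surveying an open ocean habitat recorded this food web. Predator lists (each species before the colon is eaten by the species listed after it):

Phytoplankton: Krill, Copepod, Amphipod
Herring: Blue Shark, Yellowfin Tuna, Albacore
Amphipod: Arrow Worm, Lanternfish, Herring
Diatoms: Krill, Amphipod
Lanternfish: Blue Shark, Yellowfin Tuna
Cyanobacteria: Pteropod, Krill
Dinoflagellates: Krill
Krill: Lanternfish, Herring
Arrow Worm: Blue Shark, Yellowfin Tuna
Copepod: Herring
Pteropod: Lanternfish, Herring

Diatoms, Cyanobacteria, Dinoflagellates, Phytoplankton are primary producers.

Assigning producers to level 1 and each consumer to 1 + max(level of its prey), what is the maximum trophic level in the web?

Producers (level 1): Diatoms, Cyanobacteria, Dinoflagellates, Phytoplankton.
Diatoms → Amphipod → Arrow Worm → Blue Shark gives Blue Shark level 4.
No species has a prey at level 4, so no species reaches level 5.

4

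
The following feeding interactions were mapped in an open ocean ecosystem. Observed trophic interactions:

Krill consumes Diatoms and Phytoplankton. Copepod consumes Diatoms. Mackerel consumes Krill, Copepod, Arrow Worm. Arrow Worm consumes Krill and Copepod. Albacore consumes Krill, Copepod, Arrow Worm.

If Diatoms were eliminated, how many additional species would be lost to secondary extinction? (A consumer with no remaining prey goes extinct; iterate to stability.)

Remove Diatoms.
Round 1: Copepod (all prey gone) → extinct.
No further losses. Total secondary extinctions: 1.

1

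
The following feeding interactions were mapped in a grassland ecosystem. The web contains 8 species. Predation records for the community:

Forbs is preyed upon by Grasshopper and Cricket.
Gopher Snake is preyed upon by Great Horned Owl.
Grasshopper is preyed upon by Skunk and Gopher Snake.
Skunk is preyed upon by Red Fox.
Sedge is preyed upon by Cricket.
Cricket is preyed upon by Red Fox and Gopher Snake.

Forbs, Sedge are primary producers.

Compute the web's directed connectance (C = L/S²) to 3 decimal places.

The web has S = 8 species and L = 9 feeding links.
C = L / S² = 9 / 64 = 0.1406 ≈ 0.141.

C = 0.141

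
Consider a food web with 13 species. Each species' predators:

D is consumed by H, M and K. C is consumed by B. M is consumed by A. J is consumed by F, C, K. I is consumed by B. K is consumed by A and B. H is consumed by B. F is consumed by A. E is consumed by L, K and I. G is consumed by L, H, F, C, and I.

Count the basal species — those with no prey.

Basal species (no prey listed): E, J, D, G.
Count: 4.

4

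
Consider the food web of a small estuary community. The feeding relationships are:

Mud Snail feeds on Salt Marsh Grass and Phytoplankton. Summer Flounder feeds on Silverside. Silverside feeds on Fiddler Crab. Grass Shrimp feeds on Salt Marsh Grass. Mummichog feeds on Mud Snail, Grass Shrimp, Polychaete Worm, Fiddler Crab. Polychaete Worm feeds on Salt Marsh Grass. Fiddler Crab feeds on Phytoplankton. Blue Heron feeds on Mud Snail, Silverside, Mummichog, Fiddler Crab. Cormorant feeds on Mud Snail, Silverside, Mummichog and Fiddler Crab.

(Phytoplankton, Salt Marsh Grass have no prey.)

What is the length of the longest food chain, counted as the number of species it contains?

4 species

One longest chain: Phytoplankton → Fiddler Crab → Mummichog → Cormorant.
It has 4 species and 3 links.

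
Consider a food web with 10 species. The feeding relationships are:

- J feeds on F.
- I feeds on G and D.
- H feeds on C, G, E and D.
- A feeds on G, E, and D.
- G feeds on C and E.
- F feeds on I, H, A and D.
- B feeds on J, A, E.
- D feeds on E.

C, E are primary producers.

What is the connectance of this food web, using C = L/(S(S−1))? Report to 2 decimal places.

C = 0.22

The web has S = 10 species and L = 20 feeding links.
C = L / (S(S−1)) = 20 / 90 = 0.2222 ≈ 0.22.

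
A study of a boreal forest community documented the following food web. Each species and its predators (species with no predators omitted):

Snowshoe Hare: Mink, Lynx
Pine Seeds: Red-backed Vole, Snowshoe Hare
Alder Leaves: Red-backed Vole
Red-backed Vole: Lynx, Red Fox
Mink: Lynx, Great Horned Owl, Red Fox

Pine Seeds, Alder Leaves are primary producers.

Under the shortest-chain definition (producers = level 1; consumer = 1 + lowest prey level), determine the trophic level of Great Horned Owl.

Trophic level 4

Pine Seeds is a producer → level 1.
Snowshoe Hare eats Pine Seeds → level 2.
Mink eats Snowshoe Hare → level 3.
Great Horned Owl eats Mink → level 4.
No prey of Great Horned Owl is below level 3, so 4 is the minimum.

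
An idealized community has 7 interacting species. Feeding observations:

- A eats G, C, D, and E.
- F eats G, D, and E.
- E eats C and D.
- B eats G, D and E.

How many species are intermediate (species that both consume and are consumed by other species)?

Intermediate species (has both prey and predators): E.
Count: 1.

1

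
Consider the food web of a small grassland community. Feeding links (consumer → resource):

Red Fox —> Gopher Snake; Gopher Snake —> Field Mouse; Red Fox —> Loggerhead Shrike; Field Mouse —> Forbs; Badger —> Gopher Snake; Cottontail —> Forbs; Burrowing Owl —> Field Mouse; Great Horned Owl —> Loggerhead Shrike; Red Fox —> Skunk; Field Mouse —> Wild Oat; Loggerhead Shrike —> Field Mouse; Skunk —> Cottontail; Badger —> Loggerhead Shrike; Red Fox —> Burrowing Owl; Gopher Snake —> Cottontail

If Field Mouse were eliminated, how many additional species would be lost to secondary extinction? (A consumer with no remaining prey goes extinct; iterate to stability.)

3

Remove Field Mouse.
Round 1: Loggerhead Shrike (all prey gone), Burrowing Owl (all prey gone) → extinct.
Round 2: Great Horned Owl (all prey gone) → extinct.
No further losses. Total secondary extinctions: 3.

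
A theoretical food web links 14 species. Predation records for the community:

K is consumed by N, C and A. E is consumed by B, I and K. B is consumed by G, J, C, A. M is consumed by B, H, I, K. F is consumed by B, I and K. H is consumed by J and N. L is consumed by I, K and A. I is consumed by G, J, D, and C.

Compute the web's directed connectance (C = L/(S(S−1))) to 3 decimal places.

The web has S = 14 species and L = 26 feeding links.
C = L / (S(S−1)) = 26 / 182 = 0.1429 ≈ 0.143.

C = 0.143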